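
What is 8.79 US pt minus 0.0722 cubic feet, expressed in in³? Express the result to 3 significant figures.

8.79 US pt = 253.811 in³ and 0.0722 ft³ = 124.762 in³.
253.811 − 124.762 ≈ 129 in³.

129 cubic inches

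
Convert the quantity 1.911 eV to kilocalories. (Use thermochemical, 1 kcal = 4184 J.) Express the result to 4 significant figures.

7.318e-23 kilocalories

1 electronvolt = 3.82929e-23 kilocalories.
Thus 1.911 × 3.82929e-23 ≈ 7.318e-23 kcal.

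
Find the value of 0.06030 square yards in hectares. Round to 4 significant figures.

5.042 × 10^-6 hectares

1 square yard = 8.36127 × 10^-5 ha.
Thus 0.06030 × 8.36127 × 10^-5 ≈ 5.042 × 10^-6 ha.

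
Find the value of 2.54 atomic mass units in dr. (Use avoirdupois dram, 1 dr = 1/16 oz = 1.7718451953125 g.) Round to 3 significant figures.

2.38 × 10^-24 dr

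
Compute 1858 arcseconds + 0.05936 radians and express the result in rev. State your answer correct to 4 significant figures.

0.01088 rev

1858 arcsec = 0.00143364 rev and 0.05936 rad = 0.00944744 rev.
0.00143364 + 0.00944744 ≈ 0.01088 rev.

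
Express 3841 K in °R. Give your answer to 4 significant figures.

6914 degrees Rankine

°R = K × 9/5.
Applying the formula gives 6914 °R.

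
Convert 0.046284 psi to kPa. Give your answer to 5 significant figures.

1 psi = 6.89476 kilopascals.
0.046284 × 6.89476 ≈ 0.31912 kPa.

0.31912 kilopascals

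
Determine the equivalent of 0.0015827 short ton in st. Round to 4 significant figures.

0.2261 stone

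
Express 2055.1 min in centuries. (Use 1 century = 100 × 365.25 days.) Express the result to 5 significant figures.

1 min = 1.90129 × 10^-8 century.
Thus 2055.1 × 1.90129 × 10^-8 ≈ 3.9073 × 10^-5 century.

3.9073 × 10^-5 centuries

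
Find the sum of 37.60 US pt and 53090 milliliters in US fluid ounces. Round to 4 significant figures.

2397 US fl oz

37.60 US pt = 601.600 US fl oz and 53090 mL = 1795.19 US fl oz.
601.600 + 1795.19 ≈ 2397 US fl oz.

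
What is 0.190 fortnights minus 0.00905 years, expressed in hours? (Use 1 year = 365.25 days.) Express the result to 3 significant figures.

-15.5 hours

0.190 fortnight = 63.8400 h and 0.00905 yr = 79.3323 h.
63.8400 − 79.3323 ≈ -15.5 h.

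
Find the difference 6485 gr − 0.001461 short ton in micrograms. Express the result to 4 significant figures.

-9.052 × 10^8 micrograms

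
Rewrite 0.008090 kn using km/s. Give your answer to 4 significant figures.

4.162 × 10^-6 kilometers per second

1 kn = 0.000514444 kilometers per second.
0.008090 × 0.000514444 ≈ 4.162 × 10^-6 km/s.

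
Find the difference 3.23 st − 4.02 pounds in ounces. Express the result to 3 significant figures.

659 ounces

3.23 st = 723.520 oz and 4.02 lb = 64.3200 oz.
723.520 − 64.3200 ≈ 659 oz.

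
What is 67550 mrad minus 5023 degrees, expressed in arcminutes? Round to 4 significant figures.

-69160 arcmin

67550 mrad = 232220 arcmin and 5023 ° = 301380 arcmin.
232220 − 301380 ≈ -69160 arcmin.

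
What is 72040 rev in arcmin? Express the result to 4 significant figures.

1 revolution = 21600.0 arcminutes.
72040 × 21600.0 ≈ 1.556e+9 arcmin.

1.556e+9 arcmin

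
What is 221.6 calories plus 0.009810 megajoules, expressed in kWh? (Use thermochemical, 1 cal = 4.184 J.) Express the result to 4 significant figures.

0.002983 kWh

221.6 cal = 0.000257548 kWh and 0.009810 MJ = 0.00272500 kWh.
0.000257548 + 0.00272500 ≈ 0.002983 kWh.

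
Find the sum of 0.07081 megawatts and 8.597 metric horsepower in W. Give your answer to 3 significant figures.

77100 watts

0.07081 MW = 70810.0 W and 8.597 PS = 6323.08 W.
70810.0 + 6323.08 ≈ 77100 W.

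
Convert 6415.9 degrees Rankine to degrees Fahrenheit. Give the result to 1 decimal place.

°R = °F + 459.67.
Applying the formula gives 5956.2 °F.

5956.2 °F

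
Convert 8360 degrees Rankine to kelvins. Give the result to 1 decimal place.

4644.4 kelvins

°R = K × 9/5.
Applying the formula gives 4644.4 K.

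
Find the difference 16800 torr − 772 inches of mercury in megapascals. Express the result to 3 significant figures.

-0.374 MPa

16800 torr = 2.23982 MPa and 772 inHg = 2.61429 MPa.
2.23982 − 2.61429 ≈ -0.374 MPa.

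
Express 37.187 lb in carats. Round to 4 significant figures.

1 lb = 2267.96 ct.
So 37.187 × 2267.96 ≈ 84340 ct.

84340 ct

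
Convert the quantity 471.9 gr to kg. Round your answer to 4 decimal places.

1 grain = 6.47989 × 10^-5 kg.
Then 471.9 × 6.47989 × 10^-5 ≈ 0.0306 kg.

0.0306 kilograms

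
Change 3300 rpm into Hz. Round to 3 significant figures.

55.0 hertz

1 rpm = 0.0166667 hertz.
So 3300 × 0.0166667 ≈ 55.0 Hz.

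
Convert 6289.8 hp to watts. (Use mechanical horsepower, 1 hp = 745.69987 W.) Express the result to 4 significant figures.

1 hp = 745.700 watts.
Then 6289.8 × 745.700 ≈ 4.690 × 10^6 W.

4.690 × 10^6 W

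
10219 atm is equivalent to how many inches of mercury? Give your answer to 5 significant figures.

1 atmosphere = 29.9213 inches of mercury.
So 10219 × 29.9213 ≈ 305770 inHg.

305770 inHg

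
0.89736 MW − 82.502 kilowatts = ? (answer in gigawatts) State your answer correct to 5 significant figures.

0.00081486 GW

0.89736 MW = 0.000897360 GW and 82.502 kW = 8.25020e-5 GW.
0.000897360 − 8.25020e-5 ≈ 0.00081486 GW.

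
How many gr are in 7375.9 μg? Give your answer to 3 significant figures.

0.114 gr

1 μg = 1.54324 × 10^-5 grains.
Thus 7375.9 × 1.54324 × 10^-5 ≈ 0.114 gr.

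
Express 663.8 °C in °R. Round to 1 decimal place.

°R = (°C + 273.15) × 9/5.
Applying the formula gives 1686.5 °R.

1686.5 °R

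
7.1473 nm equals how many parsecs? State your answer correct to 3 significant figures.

1 nm = 3.24078 × 10^-26 parsecs.
Then 7.1473 × 3.24078 × 10^-26 ≈ 2.32 × 10^-25 pc.

2.32 × 10^-25 pc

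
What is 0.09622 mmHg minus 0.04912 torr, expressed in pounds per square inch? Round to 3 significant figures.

0.000911 pounds per square inch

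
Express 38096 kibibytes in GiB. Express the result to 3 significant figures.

0.0363 GiB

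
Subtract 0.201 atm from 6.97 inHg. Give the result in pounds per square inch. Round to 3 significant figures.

6.97 inHg = 3.42334 psi and 0.201 atm = 2.95389 psi.
3.42334 − 2.95389 ≈ 0.469 psi.

0.469 pounds per square inch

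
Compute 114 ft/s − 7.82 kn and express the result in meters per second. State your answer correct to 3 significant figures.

30.7 meters per second

114 ft/s = 34.7472 m/s and 7.82 kn = 4.02296 m/s.
34.7472 − 4.02296 ≈ 30.7 m/s.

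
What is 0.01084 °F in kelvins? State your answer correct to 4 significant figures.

255.4 K

K = (°F + 459.67) × 5/9.
Applying the formula gives 255.4 K.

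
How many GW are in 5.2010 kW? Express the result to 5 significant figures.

1 kW = 1.00000e-6 GW.
Thus 5.2010 × 1.00000e-6 ≈ 5.2010e-6 GW.

5.2010e-6 gigawatts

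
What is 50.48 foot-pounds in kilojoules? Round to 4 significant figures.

1 foot-pound = 0.00135582 kilojoules.
So 50.48 × 0.00135582 ≈ 0.06844 kJ.

0.06844 kJ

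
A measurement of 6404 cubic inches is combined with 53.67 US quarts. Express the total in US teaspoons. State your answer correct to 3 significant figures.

6404 in³ = 21291.2 US tsp and 53.67 US qt = 10304.6 US tsp.
21291.2 + 10304.6 ≈ 31600 US tsp.

31600 US teaspoons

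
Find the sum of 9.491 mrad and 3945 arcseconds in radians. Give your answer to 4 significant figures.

9.491 mrad = 0.00949100 rad and 3945 arcsec = 0.0191259 rad.
0.00949100 + 0.0191259 ≈ 0.02862 rad.

0.02862 rad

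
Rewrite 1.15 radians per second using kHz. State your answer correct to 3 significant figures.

1 rad/s = 0.000159155 kilohertz.
1.15 × 0.000159155 ≈ 0.000183 kHz.

0.000183 kHz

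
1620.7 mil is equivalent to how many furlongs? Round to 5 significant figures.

1 mil = 1.26263e-7 furlong.
So 1620.7 × 1.26263e-7 ≈ 0.00020463 furlong.

0.00020463 furlong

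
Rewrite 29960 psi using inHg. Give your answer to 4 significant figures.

1 pound per square inch = 2.03602 inHg.
Thus 29960 × 2.03602 ≈ 61000 inHg.

61000 inHg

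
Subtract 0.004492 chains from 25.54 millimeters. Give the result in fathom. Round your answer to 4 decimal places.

-0.0354 fathom

25.54 mm = 0.0139654 fathom and 0.004492 chain = 0.0494120 fathom.
0.0139654 − 0.0494120 ≈ -0.0354 fathom.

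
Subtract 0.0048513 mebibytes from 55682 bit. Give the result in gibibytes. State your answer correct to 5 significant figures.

1.7446e-6 gibibytes

55682 bit = 6.48224e-6 GiB and 0.0048513 MiB = 4.73760e-6 GiB.
6.48224e-6 − 4.73760e-6 ≈ 1.7446e-6 GiB.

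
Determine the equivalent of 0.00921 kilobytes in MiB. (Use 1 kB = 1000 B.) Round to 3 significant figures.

8.78e-6 mebibytes

1 kB = 0.000953674 mebibytes.
0.00921 × 0.000953674 ≈ 8.78e-6 MiB.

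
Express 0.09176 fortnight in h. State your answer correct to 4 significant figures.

30.83 h

1 fortnight = 336.000 hours.
Then 0.09176 × 336.000 ≈ 30.83 h.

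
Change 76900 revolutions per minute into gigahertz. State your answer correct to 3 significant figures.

1 revolution per minute = 1.66667 × 10^-11 gigahertz.
Thus 76900 × 1.66667 × 10^-11 ≈ 1.28 × 10^-6 GHz.

1.28 × 10^-6 gigahertz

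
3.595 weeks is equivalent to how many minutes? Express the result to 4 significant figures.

1 week = 10080.0 minutes.
Thus 3.595 × 10080.0 ≈ 36240 min.

36240 minutes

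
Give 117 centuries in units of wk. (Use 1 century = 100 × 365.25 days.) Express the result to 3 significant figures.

1 century = 5217.86 wk.
Thus 117 × 5217.86 ≈ 610000 wk.

610000 wk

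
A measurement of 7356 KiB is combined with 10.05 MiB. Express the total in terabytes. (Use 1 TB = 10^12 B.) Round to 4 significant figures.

1.807 × 10^-5 TB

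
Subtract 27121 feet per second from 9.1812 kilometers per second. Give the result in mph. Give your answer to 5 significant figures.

9.1812 km/s = 20537.8 mph and 27121 ft/s = 18491.6 mph.
20537.8 − 18491.6 ≈ 2046.2 mph.

2046.2 mph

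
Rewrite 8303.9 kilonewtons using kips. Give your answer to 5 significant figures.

1866.8 kip

1 kN = 0.224809 kips.
Then 8303.9 × 0.224809 ≈ 1866.8 kip.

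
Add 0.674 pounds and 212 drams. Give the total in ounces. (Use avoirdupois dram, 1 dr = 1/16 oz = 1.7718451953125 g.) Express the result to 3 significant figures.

24.0 ounces

0.674 lb = 10.7840 oz and 212 dr = 13.2500 oz.
10.7840 + 13.2500 ≈ 24.0 oz.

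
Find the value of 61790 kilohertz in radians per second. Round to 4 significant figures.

3.882e+8 rad/s

1 kilohertz = 6283.19 rad/s.
61790 × 6283.19 ≈ 3.882e+8 rad/s.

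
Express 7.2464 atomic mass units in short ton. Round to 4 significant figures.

1 atomic mass unit = 1.83043e-30 short tons.
Then 7.2464 × 1.83043e-30 ≈ 1.326e-29 short ton.

1.326e-29 short ton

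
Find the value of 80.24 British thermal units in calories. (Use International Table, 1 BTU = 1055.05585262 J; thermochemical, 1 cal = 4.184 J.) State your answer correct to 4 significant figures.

1 British thermal unit = 252.164 calories.
So 80.24 × 252.164 ≈ 20230 cal.

20230 cal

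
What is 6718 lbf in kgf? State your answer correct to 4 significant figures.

3047 kgf

1 lbf = 0.453592 kgf.
So 6718 × 0.453592 ≈ 3047 kgf.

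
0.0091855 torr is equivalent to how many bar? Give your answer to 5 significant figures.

1 torr = 0.00133322 bar.
So 0.0091855 × 0.00133322 ≈ 1.2246 × 10^-5 bar.

1.2246 × 10^-5 bar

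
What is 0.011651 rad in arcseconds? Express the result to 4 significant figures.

1 rad = 206265 arcsec.
Thus 0.011651 × 206265 ≈ 2403 arcsec.

2403 arcsec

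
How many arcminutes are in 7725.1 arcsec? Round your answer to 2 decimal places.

1 arcsecond = 0.0166667 arcmin.
7725.1 × 0.0166667 ≈ 128.75 arcmin.

128.75 arcmin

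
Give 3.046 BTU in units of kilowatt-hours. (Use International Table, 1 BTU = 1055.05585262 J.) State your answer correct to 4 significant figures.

1 British thermal unit = 0.000293071 kWh.
3.046 × 0.000293071 ≈ 0.0008927 kWh.

0.0008927 kilowatt-hours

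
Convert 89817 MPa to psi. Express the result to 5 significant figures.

1 megapascal = 145.038 psi.
89817 × 145.038 ≈ 1.3027 × 10^7 psi.

1.3027 × 10^7 psi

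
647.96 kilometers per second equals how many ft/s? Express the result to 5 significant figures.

2.1259 × 10^6 ft/s

1 km/s = 3280.84 ft/s.
Thus 647.96 × 3280.84 ≈ 2.1259 × 10^6 ft/s.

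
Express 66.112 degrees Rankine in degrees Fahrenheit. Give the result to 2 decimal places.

-393.56 degrees Fahrenheit

°R = °F + 459.67.
Applying the formula gives -393.56 °F.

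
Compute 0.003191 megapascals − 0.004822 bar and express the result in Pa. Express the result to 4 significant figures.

2709 pascals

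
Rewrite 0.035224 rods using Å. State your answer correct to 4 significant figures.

1.771 × 10^9 Å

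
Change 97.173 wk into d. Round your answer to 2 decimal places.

680.21 d

1 week = 7.00000 d.
Thus 97.173 × 7.00000 ≈ 680.21 d.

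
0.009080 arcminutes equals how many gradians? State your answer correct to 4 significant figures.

1 arcminute = 0.0185185 gradians.
Thus 0.009080 × 0.0185185 ≈ 0.0001681 grad.

0.0001681 grad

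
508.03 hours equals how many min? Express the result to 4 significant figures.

1 hour = 60.0000 minutes.
So 508.03 × 60.0000 ≈ 30480 min.

30480 minutes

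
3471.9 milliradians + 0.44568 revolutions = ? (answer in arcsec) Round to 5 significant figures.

3471.9 mrad = 716131 arcsec and 0.44568 rev = 577601 arcsec.
716131 + 577601 ≈ 1.2937 × 10^6 arcsec.

1.2937 × 10^6 arcsec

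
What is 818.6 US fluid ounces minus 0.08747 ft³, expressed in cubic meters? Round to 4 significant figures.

818.6 US fl oz = 0.0242089 m³ and 0.08747 ft³ = 0.00247687 m³.
0.0242089 − 0.00247687 ≈ 0.02173 m³.

0.02173 cubic meters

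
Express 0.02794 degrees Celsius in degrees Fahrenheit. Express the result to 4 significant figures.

32.05 °F

°C = (°F − 32) × 5/9.
Applying the formula gives 32.05 °F.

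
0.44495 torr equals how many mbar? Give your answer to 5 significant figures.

1 torr = 1.33322 mbar.
Thus 0.44495 × 1.33322 ≈ 0.59322 mbar.

0.59322 mbar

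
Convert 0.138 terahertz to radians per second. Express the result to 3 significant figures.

8.67 × 10^11 rad/s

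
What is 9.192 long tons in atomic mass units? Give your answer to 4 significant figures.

1 long ton = 6.11878e+29 atomic mass units.
Then 9.192 × 6.11878e+29 ≈ 5.624e+30 u.

5.624e+30 atomic mass units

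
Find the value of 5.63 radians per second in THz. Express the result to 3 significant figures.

1 rad/s = 1.59155 × 10^-13 THz.
5.63 × 1.59155 × 10^-13 ≈ 8.96 × 10^-13 THz.

8.96 × 10^-13 terahertz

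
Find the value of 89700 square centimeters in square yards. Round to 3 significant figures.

10.7 yd²

1 square centimeter = 0.000119599 yd².
So 89700 × 0.000119599 ≈ 10.7 yd².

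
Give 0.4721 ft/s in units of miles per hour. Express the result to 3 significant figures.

0.322 mph

1 foot per second = 0.681818 miles per hour.
Thus 0.4721 × 0.681818 ≈ 0.322 mph.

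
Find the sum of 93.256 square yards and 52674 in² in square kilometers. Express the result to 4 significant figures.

93.256 yd² = 7.79739e-5 km² and 52674 in² = 3.39832e-5 km².
7.79739e-5 + 3.39832e-5 ≈ 0.0001120 km².

0.0001120 km²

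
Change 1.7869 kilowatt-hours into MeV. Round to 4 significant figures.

4.015 × 10^19 MeV

1 kilowatt-hour = 2.24694 × 10^19 megaelectronvolts.
So 1.7869 × 2.24694 × 10^19 ≈ 4.015 × 10^19 MeV.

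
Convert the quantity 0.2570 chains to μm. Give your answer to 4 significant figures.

5.170 × 10^6 micrometers

1 chain = 2.01168 × 10^7 μm.
Thus 0.2570 × 2.01168 × 10^7 ≈ 5.170 × 10^6 μm.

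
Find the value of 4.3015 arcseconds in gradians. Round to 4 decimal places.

0.0013 gradians

1 arcsecond = 0.000308642 gradians.
4.3015 × 0.000308642 ≈ 0.0013 grad.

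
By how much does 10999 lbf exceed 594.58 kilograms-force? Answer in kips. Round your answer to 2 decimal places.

9.69 kip

10999 lbf = 10.9990 kip and 594.58 kgf = 1.31082 kip.
10.9990 − 1.31082 ≈ 9.69 kip.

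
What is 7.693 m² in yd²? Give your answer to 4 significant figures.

9.201 yd²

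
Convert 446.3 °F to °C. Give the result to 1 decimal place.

°F = °C × 9/5 + 32.
Applying the formula gives 230.2 °C.

230.2 degrees Celsius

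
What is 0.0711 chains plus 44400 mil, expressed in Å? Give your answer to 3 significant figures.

2.56e+10 Å

0.0711 chain = 1.43030e+10 Å and 44400 mil = 1.12776e+10 Å.
1.43030e+10 + 1.12776e+10 ≈ 2.56e+10 Å.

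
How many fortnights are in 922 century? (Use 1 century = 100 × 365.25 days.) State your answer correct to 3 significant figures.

2.41e+6 fortnights

1 century = 2608.93 fortnight.
Thus 922 × 2608.93 ≈ 2.41e+6 fortnight.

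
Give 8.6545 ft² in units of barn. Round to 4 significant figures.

1 square foot = 9.29030e+26 barn.
So 8.6545 × 9.29030e+26 ≈ 8.040e+27 barn.

8.040e+27 barn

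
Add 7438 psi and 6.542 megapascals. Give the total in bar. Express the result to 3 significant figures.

578 bar

7438 psi = 512.832 bar and 6.542 MPa = 65.4200 bar.
512.832 + 65.4200 ≈ 578 bar.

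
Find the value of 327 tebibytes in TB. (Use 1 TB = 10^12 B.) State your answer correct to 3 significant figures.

1 TiB = 1.09951 terabytes.
Thus 327 × 1.09951 ≈ 360 TB.

360 TB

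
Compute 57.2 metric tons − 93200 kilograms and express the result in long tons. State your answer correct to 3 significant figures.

-35.4 long tons

57.2 t = 56.2966 long ton and 93200 kg = 91.7280 long ton.
56.2966 − 91.7280 ≈ -35.4 long ton.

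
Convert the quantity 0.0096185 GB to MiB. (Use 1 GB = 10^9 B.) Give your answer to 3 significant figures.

1 GB = 953.674 MiB.
So 0.0096185 × 953.674 ≈ 9.17 MiB.

9.17 MiB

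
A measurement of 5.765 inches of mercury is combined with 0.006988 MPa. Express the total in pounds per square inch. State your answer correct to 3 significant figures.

5.765 inHg = 2.83150 psi and 0.006988 MPa = 1.01352 psi.
2.83150 + 1.01352 ≈ 3.85 psi.

3.85 pounds per square inch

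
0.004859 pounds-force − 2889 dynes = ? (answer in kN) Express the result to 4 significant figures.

-7.276e-6 kilonewtons

0.004859 lbf = 2.16139e-5 kN and 2889 dyn = 2.88900e-5 kN.
2.16139e-5 − 2.88900e-5 ≈ -7.276e-6 kN.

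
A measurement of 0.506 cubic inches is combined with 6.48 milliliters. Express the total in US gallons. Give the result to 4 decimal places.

0.506 in³ = 0.00219048 US gal and 6.48 mL = 0.00171183 US gal.
0.00219048 + 0.00171183 ≈ 0.0039 US gal.

0.0039 US gal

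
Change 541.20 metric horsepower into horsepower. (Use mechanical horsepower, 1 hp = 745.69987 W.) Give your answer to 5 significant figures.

1 PS = 0.986320 hp.
541.20 × 0.986320 ≈ 533.80 hp.

533.80 hp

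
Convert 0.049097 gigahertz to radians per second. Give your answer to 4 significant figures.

3.085 × 10^8 rad/s

1 GHz = 6.28319 × 10^9 rad/s.
Thus 0.049097 × 6.28319 × 10^9 ≈ 3.085 × 10^8 rad/s.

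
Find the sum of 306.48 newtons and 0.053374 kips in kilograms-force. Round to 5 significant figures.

306.48 N = 31.2523 kgf and 0.053374 kip = 24.2100 kgf.
31.2523 + 24.2100 ≈ 55.462 kgf.

55.462 kilograms-force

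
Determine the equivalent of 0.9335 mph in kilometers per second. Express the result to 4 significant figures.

1 mph = 0.000447040 km/s.
Then 0.9335 × 0.000447040 ≈ 0.0004173 km/s.

0.0004173 kilometers per second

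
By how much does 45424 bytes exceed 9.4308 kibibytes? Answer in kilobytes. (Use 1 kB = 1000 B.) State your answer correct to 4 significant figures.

45424 B = 45.4240 kB and 9.4308 KiB = 9.65714 kB.
45.4240 − 9.65714 ≈ 35.77 kB.

35.77 kB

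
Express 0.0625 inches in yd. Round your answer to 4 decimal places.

0.0017 yards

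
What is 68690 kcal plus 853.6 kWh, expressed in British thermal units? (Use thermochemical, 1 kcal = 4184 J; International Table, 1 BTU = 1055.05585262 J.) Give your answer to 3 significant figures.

3.19 × 10^6 BTU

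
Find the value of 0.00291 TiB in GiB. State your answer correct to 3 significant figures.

2.98 gibibytes

1 tebibyte = 1024.00 gibibytes.
Thus 0.00291 × 1024.00 ≈ 2.98 GiB.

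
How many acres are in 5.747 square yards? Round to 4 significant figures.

1 square yard = 0.000206612 acre.
So 5.747 × 0.000206612 ≈ 0.001187 acre.

0.001187 acres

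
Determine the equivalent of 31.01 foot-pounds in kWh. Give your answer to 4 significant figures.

1 ft·lbf = 3.76616 × 10^-7 kWh.
Thus 31.01 × 3.76616 × 10^-7 ≈ 1.168 × 10^-5 kWh.

1.168 × 10^-5 kWh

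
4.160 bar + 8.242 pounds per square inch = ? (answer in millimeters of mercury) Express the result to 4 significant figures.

4.160 bar = 3120.26 mmHg and 8.242 psi = 426.234 mmHg.
3120.26 + 426.234 ≈ 3546 mmHg.

3546 mmHg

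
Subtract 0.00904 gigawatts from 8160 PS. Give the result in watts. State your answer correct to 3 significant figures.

-3.04 × 10^6 watts

8160 PS = 6.00167 × 10^6 W and 0.00904 GW = 9.04000 × 10^6 W.
6.00167 × 10^6 − 9.04000 × 10^6 ≈ -3.04 × 10^6 W.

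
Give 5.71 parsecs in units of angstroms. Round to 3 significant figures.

1.76 × 10^27 angstroms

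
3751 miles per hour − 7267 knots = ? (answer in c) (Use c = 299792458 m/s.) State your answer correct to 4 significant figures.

-6.877 × 10^-6 c

3751 mph = 5.59336 × 10^-6 c and 7267 kn = 1.24702 × 10^-5 c.
5.59336 × 10^-6 − 1.24702 × 10^-5 ≈ -6.877 × 10^-6 c.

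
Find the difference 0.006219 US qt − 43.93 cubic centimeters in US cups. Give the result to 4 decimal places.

0.006219 US qt = 0.0248760 US cup and 43.93 cm³ = 0.185681 US cup.
0.0248760 − 0.185681 ≈ -0.1608 US cup.

-0.1608 US cup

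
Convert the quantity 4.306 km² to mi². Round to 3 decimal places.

1.663 mi²

1 square kilometer = 0.386102 square miles.
Thus 4.306 × 0.386102 ≈ 1.663 mi².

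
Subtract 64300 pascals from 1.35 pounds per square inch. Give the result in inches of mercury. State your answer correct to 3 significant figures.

-16.2 inches of mercury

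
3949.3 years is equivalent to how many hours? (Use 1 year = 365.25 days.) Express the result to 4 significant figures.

3.462 × 10^7 hours

1 yr = 8766.00 h.
So 3949.3 × 8766.00 ≈ 3.462 × 10^7 h.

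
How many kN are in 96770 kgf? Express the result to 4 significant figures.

1 kilogram-force = 0.00980665 kN.
96770 × 0.00980665 ≈ 949.0 kN.

949.0 kilonewtons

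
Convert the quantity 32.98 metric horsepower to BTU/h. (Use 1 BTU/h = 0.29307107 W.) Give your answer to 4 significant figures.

82770 BTU per hour

1 PS = 2509.63 BTU/h.
So 32.98 × 2509.63 ≈ 82770 BTU/h.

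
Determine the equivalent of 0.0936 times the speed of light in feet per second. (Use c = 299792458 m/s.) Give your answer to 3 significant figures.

9.21 × 10^7 ft/s

1 c = 9.83571 × 10^8 feet per second.
Then 0.0936 × 9.83571 × 10^8 ≈ 9.21 × 10^7 ft/s.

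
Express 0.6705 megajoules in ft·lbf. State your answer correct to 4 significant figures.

494500 ft·lbf

1 megajoule = 737562 ft·lbf.
0.6705 × 737562 ≈ 494500 ft·lbf.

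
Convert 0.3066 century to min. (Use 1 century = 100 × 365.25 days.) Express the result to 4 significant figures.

1.613e+7 min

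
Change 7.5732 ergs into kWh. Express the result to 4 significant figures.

1 erg = 2.77778 × 10^-14 kWh.
Then 7.5732 × 2.77778 × 10^-14 ≈ 2.104 × 10^-13 kWh.

2.104 × 10^-13 kilowatt-hours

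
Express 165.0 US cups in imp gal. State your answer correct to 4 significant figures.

8.587 imp gal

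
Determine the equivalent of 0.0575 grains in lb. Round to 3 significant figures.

8.21e-6 lb

1 grain = 0.000142857 lb.
Then 0.0575 × 0.000142857 ≈ 8.21e-6 lb.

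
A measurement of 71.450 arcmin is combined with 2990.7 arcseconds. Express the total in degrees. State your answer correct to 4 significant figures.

2.022 °

71.450 arcmin = 1.19083 ° and 2990.7 arcsec = 0.830750 °.
1.19083 + 0.830750 ≈ 2.022 °.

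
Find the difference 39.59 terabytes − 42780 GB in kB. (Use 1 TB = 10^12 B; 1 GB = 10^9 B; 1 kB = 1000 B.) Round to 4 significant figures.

39.59 TB = 3.95900e+10 kB and 42780 GB = 4.27800e+10 kB.
3.95900e+10 − 4.27800e+10 ≈ -3.190e+9 kB.

-3.190e+9 kB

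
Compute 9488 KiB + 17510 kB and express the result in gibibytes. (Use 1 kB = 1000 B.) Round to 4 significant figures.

0.02536 gibibytes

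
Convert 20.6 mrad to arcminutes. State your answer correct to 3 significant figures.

1 milliradian = 3.43775 arcmin.
Then 20.6 × 3.43775 ≈ 70.8 arcmin.

70.8 arcmin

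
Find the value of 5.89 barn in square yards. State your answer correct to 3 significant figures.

1 barn = 1.19599 × 10^-28 yd².
5.89 × 1.19599 × 10^-28 ≈ 7.04 × 10^-28 yd².

7.04 × 10^-28 yd²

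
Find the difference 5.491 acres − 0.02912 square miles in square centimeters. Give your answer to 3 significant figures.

-5.32 × 10^8 cm²

5.491 acre = 2.22213 × 10^8 cm² and 0.02912 mi² = 7.54205 × 10^8 cm².
2.22213 × 10^8 − 7.54205 × 10^8 ≈ -5.32 × 10^8 cm².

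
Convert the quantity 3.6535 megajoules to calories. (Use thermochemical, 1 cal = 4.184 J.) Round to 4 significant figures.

1 megajoule = 239006 cal.
Then 3.6535 × 239006 ≈ 873200 cal.

873200 cal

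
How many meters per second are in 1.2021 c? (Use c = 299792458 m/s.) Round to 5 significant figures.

1 c = 2.99792 × 10^8 meters per second.
Then 1.2021 × 2.99792 × 10^8 ≈ 3.6038 × 10^8 m/s.

3.6038 × 10^8 meters per second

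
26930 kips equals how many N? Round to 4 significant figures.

1.198 × 10^8 N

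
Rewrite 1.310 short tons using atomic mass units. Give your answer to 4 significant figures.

1 short ton = 5.46319 × 10^29 u.
So 1.310 × 5.46319 × 10^29 ≈ 7.157 × 10^29 u.

7.157 × 10^29 u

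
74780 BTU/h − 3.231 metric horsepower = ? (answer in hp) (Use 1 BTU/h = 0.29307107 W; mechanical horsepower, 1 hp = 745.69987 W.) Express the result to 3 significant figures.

26.2 hp

74780 BTU/h = 29.3896 hp and 3.231 PS = 3.18680 hp.
29.3896 − 3.18680 ≈ 26.2 hp.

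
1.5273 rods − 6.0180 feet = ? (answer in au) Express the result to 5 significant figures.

1.5273 rod = 5.13450 × 10^-11 au and 6.0180 ft = 1.22614 × 10^-11 au.
5.13450 × 10^-11 − 1.22614 × 10^-11 ≈ 3.9084 × 10^-11 au.

3.9084 × 10^-11 au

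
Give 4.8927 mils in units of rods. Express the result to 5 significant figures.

1 mil = 5.05051e-6 rod.
4.8927 × 5.05051e-6 ≈ 2.4711e-5 rod.

2.4711e-5 rods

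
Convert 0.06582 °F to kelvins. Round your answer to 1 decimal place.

255.4 K

K = (°F + 459.67) × 5/9.
Applying the formula gives 255.4 K.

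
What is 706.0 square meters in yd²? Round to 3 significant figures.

1 square meter = 1.19599 square yards.
706.0 × 1.19599 ≈ 844 yd².

844 yd²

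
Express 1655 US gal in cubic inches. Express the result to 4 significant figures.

382300 in³

1 US gal = 231.000 cubic inches.
Thus 1655 × 231.000 ≈ 382300 in³.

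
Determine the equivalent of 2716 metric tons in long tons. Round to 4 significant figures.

2673 long ton

1 metric ton = 0.984207 long ton.
2716 × 0.984207 ≈ 2673 long ton.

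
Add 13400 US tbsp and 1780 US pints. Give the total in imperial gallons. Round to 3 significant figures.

229 imp gal

13400 US tbsp = 43.5853 imp gal and 1780 US pt = 185.270 imp gal.
43.5853 + 185.270 ≈ 229 imp gal.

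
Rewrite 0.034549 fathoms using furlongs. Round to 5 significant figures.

1 fathom = 0.00909091 furlong.
Then 0.034549 × 0.00909091 ≈ 0.00031408 furlong.

0.00031408 furlongs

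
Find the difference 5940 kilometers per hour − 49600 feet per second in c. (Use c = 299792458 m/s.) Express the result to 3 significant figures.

-4.49e-5 times the speed of light

5940 km/h = 5.50381e-6 c and 49600 ft/s = 5.04285e-5 c.
5.50381e-6 − 5.04285e-5 ≈ -4.49e-5 c.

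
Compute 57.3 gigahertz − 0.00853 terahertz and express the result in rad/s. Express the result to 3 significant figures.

3.06 × 10^11 rad/s

57.3 GHz = 3.60027 × 10^11 rad/s and 0.00853 THz = 5.35956 × 10^10 rad/s.
3.60027 × 10^11 − 5.35956 × 10^10 ≈ 3.06 × 10^11 rad/s.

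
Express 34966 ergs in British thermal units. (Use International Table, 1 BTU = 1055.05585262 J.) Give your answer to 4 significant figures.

1 erg = 9.47817e-11 British thermal units.
So 34966 × 9.47817e-11 ≈ 3.314e-6 BTU.

3.314e-6 BTU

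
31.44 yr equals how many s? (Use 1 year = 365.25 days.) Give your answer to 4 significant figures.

1 year = 3.15576e+7 seconds.
Thus 31.44 × 3.15576e+7 ≈ 9.922e+8 s.

9.922e+8 s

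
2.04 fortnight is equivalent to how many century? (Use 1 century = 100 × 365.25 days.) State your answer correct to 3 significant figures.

0.000782 century

1 fortnight = 0.000383299 centuries.
Thus 2.04 × 0.000383299 ≈ 0.000782 century.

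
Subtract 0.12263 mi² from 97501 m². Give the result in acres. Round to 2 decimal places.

-54.39 acres

97501 m² = 24.0930 acre and 0.12263 mi² = 78.4832 acre.
24.0930 − 78.4832 ≈ -54.39 acre.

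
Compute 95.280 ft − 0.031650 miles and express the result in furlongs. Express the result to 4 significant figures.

95.280 ft = 0.144364 furlong and 0.031650 mi = 0.253200 furlong.
0.144364 − 0.253200 ≈ -0.1088 furlong.

-0.1088 furlong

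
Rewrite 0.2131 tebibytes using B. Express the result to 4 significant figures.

2.343e+11 B

1 TiB = 1.09951e+12 B.
0.2131 × 1.09951e+12 ≈ 2.343e+11 B.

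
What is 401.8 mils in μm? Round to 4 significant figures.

10210 micrometers

1 mil = 25.4000 micrometers.
So 401.8 × 25.4000 ≈ 10210 μm.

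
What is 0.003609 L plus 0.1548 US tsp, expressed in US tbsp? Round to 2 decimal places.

0.003609 L = 0.244070 US tbsp and 0.1548 US tsp = 0.0516000 US tbsp.
0.244070 + 0.0516000 ≈ 0.30 US tbsp.

0.30 US tbsp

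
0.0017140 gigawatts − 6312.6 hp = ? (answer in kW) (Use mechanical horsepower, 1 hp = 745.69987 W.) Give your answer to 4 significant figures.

0.0017140 GW = 1714.00 kW and 6312.6 hp = 4707.30 kW.
1714.00 − 4707.30 ≈ -2993 kW.

-2993 kW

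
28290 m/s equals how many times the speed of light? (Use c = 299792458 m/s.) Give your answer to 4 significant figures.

9.437 × 10^-5 c

1 m/s = 3.33564 × 10^-9 c.
Then 28290 × 3.33564 × 10^-9 ≈ 9.437 × 10^-5 c.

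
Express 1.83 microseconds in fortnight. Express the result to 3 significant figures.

1.51 × 10^-12 fortnight

1 microsecond = 8.26720 × 10^-13 fortnight.
1.83 × 8.26720 × 10^-13 ≈ 1.51 × 10^-12 fortnight.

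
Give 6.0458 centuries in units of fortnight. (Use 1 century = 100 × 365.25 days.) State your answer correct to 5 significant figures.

15773 fortnights

1 century = 2608.93 fortnights.
6.0458 × 2608.93 ≈ 15773 fortnight.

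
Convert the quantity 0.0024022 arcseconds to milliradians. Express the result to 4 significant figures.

1 arcsec = 0.00484814 mrad.
0.0024022 × 0.00484814 ≈ 1.165e-5 mrad.

1.165e-5 milliradians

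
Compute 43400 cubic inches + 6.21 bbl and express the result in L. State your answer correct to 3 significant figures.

1700 L

43400 in³ = 711.199 L and 6.21 bbl = 987.311 L.
711.199 + 987.311 ≈ 1700 L.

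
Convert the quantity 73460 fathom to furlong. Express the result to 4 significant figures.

667.8 furlongs

1 fathom = 0.00909091 furlong.
73460 × 0.00909091 ≈ 667.8 furlong.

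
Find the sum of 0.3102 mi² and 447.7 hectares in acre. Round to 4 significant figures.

0.3102 mi² = 198.528 acre and 447.7 ha = 1106.29 acre.
198.528 + 1106.29 ≈ 1305 acre.

1305 acre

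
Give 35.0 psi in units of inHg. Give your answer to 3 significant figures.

71.3 inches of mercury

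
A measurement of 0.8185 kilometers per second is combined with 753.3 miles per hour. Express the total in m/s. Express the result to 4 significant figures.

1155 m/s

0.8185 km/s = 818.500 m/s and 753.3 mph = 336.755 m/s.
818.500 + 336.755 ≈ 1155 m/s.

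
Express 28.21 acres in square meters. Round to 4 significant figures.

114200 m²

1 acre = 4046.86 square meters.
28.21 × 4046.86 ≈ 114200 m².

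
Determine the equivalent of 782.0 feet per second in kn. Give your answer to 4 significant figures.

1 ft/s = 0.592484 kn.
So 782.0 × 0.592484 ≈ 463.3 kn.

463.3 kn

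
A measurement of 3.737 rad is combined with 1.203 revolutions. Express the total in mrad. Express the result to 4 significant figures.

11300 mrad

3.737 rad = 3737.00 mrad and 1.203 rev = 7558.67 mrad.
3737.00 + 7558.67 ≈ 11300 mrad.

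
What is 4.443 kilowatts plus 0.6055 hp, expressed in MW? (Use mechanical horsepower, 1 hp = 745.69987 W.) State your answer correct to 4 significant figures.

0.004895 MW

4.443 kW = 0.00444300 MW and 0.6055 hp = 0.000451521 MW.
0.00444300 + 0.000451521 ≈ 0.004895 MW.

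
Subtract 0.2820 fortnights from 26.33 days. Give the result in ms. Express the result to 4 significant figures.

26.33 d = 2.27491e+9 ms and 0.2820 fortnight = 3.41107e+8 ms.
2.27491e+9 − 3.41107e+8 ≈ 1.934e+9 ms.

1.934e+9 ms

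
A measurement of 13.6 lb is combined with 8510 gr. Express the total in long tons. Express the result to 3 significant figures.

0.00661 long ton

13.6 lb = 0.00607143 long ton and 8510 gr = 0.000542730 long ton.
0.00607143 + 0.000542730 ≈ 0.00661 long ton.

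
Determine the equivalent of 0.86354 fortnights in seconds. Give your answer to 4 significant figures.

1 fortnight = 1.20960 × 10^6 s.
Thus 0.86354 × 1.20960 × 10^6 ≈ 1.045 × 10^6 s.

1.045 × 10^6 s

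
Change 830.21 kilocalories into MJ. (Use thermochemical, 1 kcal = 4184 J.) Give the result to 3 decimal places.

1 kcal = 0.00418400 MJ.
Thus 830.21 × 0.00418400 ≈ 3.474 MJ.

3.474 megajoules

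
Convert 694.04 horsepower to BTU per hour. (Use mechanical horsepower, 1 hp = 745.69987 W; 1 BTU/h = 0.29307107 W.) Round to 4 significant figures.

1 hp = 2544.43 BTU per hour.
So 694.04 × 2544.43 ≈ 1.766e+6 BTU/h.

1.766e+6 BTU/h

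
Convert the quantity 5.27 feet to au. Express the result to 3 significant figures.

1 ft = 2.03746e-12 au.
So 5.27 × 2.03746e-12 ≈ 1.07e-11 au.

1.07e-11 au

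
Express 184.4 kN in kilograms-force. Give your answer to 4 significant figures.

1 kN = 101.972 kilograms-force.
Then 184.4 × 101.972 ≈ 18800 kgf.

18800 kgf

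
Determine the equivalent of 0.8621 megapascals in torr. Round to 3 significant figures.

1 MPa = 7500.62 torr.
0.8621 × 7500.62 ≈ 6470 torr.

6470 torr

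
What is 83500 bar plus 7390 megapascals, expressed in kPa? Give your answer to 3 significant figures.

83500 bar = 8.35000 × 10^6 kPa and 7390 MPa = 7.39000 × 10^6 kPa.
8.35000 × 10^6 + 7.39000 × 10^6 ≈ 1.57 × 10^7 kPa.

1.57 × 10^7 kilopascals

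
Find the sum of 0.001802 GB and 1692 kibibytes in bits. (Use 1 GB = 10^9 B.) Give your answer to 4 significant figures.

2.828e+7 bits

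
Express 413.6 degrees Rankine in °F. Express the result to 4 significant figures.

°R = °F + 459.67.
Applying the formula gives -46.07 °F.

-46.07 °F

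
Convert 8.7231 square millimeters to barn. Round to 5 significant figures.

1 square millimeter = 1.00000e+22 barns.
Then 8.7231 × 1.00000e+22 ≈ 8.7231e+22 barn.

8.7231e+22 barns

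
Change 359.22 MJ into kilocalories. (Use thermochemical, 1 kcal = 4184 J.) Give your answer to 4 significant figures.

85860 kcal

1 MJ = 239.006 kcal.
Then 359.22 × 239.006 ≈ 85860 kcal.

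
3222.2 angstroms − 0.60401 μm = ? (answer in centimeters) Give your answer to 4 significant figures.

-2.818e-5 cm

3222.2 Å = 3.22220e-5 cm and 0.60401 μm = 6.04010e-5 cm.
3.22220e-5 − 6.04010e-5 ≈ -2.818e-5 cm.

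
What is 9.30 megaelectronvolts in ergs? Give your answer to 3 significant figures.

1 MeV = 1.60218 × 10^-6 erg.
9.30 × 1.60218 × 10^-6 ≈ 1.49 × 10^-5 erg.

1.49 × 10^-5 ergs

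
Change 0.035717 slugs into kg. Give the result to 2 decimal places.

1 slug = 14.5939 kilograms.
So 0.035717 × 14.5939 ≈ 0.52 kg.

0.52 kg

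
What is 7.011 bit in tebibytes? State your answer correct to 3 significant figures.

7.97 × 10^-13 TiB

1 bit = 1.13687 × 10^-13 TiB.
So 7.011 × 1.13687 × 10^-13 ≈ 7.97 × 10^-13 TiB.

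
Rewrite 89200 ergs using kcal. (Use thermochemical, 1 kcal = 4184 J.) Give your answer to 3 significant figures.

2.13 × 10^-6 kilocalories

1 erg = 2.39006 × 10^-11 kcal.
So 89200 × 2.39006 × 10^-11 ≈ 2.13 × 10^-6 kcal.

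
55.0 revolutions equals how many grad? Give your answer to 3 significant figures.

1 revolution = 400.000 grad.
55.0 × 400.000 ≈ 22000 grad.

22000 grad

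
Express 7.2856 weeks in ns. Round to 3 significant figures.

4.41e+15 ns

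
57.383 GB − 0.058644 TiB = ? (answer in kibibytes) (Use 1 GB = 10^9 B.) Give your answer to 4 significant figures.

-6.930e+6 KiB

57.383 GB = 5.60381e+7 KiB and 0.058644 TiB = 6.29685e+7 KiB.
5.60381e+7 − 6.29685e+7 ≈ -6.930e+6 KiB.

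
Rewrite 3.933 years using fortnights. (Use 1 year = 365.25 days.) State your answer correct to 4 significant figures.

1 year = 26.0893 fortnight.
Then 3.933 × 26.0893 ≈ 102.6 fortnight.

102.6 fortnight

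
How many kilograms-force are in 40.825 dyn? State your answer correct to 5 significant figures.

4.1630 × 10^-5 kilograms-force

1 dyne = 1.01972 × 10^-6 kilograms-force.
Thus 40.825 × 1.01972 × 10^-6 ≈ 4.1630 × 10^-5 kgf.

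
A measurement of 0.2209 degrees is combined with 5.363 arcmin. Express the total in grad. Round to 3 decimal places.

0.345 grad

0.2209 ° = 0.245444 grad and 5.363 arcmin = 0.0993148 grad.
0.245444 + 0.0993148 ≈ 0.345 grad.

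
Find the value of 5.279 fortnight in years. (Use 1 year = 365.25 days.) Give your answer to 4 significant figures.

0.2023 yr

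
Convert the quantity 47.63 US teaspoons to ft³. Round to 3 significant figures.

1 US tsp = 0.000174063 ft³.
47.63 × 0.000174063 ≈ 0.00829 ft³.

0.00829 ft³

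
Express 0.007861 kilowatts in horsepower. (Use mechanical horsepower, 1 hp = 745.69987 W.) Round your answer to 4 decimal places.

0.0105 hp

1 kW = 1.34102 hp.
0.007861 × 1.34102 ≈ 0.0105 hp.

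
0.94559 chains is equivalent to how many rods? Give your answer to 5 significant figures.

1 chain = 4.00000 rod.
0.94559 × 4.00000 ≈ 3.7824 rod.

3.7824 rods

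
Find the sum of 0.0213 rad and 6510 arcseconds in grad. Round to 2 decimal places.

0.0213 rad = 1.35600 grad and 6510 arcsec = 2.00926 grad.
1.35600 + 2.00926 ≈ 3.37 grad.

3.37 gradians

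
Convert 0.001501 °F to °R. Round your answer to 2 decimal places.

459.67 degrees Rankine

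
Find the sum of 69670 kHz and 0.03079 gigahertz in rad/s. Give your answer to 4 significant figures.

6.312 × 10^8 radians per second

69670 kHz = 4.37750 × 10^8 rad/s and 0.03079 GHz = 1.93459 × 10^8 rad/s.
4.37750 × 10^8 + 1.93459 × 10^8 ≈ 6.312 × 10^8 rad/s.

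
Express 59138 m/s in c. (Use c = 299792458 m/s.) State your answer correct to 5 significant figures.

1 m/s = 3.33564 × 10^-9 c.
So 59138 × 3.33564 × 10^-9 ≈ 0.00019726 c.

0.00019726 c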